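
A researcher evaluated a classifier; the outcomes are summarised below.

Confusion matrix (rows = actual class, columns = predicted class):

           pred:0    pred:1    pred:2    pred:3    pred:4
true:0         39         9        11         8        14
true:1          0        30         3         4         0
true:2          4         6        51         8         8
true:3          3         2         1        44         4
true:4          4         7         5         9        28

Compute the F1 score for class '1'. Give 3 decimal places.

0.659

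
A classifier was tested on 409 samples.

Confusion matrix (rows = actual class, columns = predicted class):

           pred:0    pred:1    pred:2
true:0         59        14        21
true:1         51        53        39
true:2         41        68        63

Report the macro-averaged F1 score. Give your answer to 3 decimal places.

Per-class F1 score (2·TP/(2·TP+FP+FN)):
  0: TP=59, FP=51+41=92, FN=14+21=35 → 118/245 = 0.4816
  1: TP=53, FP=14+68=82, FN=51+39=90 → 106/278 = 0.3813
  2: TP=63, FP=21+39=60, FN=41+68=109 → 126/295 = 0.4271
Macro-F1 score = mean = (0.4816 + 0.3813 + 0.4271) / 3 = 0.430

0.430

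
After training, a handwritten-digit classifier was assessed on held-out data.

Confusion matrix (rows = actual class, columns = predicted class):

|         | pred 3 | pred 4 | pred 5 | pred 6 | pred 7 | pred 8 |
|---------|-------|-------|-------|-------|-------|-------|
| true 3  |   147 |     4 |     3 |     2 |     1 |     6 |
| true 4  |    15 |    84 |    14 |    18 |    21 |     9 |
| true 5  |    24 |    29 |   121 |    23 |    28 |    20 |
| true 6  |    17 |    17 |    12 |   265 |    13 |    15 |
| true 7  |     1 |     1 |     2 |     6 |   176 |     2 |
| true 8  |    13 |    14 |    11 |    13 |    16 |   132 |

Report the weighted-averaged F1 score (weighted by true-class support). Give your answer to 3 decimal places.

0.707

Per-class F1 score (2·TP/(2·TP+FP+FN)):
  3: TP=147, FP=15+24+17+1+13=70, FN=4+3+2+1+6=16 → 294/380 = 0.7737
  4: TP=84, FP=4+29+17+1+14=65, FN=15+14+18+21+9=77 → 168/310 = 0.5419
  5: TP=121, FP=3+14+12+2+11=42, FN=24+29+23+28+20=124 → 242/408 = 0.5931
  6: TP=265, FP=2+18+23+6+13=62, FN=17+17+12+13+15=74 → 530/666 = 0.7958
  7: TP=176, FP=1+21+28+13+16=79, FN=1+1+2+6+2=12 → 352/443 = 0.7946
  8: TP=132, FP=6+9+20+15+2=52, FN=13+14+11+13+16=67 → 264/383 = 0.6893
Weighted-F1 score = Σ (supportᵢ/N)·F1 scoreᵢ with N=1295: (163/1295)·0.7737 + (161/1295)·0.5419 + (245/1295)·0.5931 + (339/1295)·0.7958 + (188/1295)·0.7946 + (199/1295)·0.6893 = 0.707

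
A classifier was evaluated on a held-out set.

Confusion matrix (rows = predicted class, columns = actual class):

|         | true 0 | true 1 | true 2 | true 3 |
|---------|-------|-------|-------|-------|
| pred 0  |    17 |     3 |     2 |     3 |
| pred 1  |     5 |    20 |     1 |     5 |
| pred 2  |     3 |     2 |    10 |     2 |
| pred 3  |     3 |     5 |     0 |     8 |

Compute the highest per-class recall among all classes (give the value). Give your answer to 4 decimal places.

0.7692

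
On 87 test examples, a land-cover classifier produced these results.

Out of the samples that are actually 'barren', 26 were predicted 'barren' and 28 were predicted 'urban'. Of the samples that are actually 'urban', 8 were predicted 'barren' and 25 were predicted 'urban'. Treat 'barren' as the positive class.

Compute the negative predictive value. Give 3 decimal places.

0.472

NPV = TN/(TN+FN) = 25/(25+28) = 0.472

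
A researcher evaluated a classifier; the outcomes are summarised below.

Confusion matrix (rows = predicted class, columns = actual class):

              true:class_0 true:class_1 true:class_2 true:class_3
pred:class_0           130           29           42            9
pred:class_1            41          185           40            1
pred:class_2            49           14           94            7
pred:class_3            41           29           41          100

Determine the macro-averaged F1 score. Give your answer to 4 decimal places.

0.5903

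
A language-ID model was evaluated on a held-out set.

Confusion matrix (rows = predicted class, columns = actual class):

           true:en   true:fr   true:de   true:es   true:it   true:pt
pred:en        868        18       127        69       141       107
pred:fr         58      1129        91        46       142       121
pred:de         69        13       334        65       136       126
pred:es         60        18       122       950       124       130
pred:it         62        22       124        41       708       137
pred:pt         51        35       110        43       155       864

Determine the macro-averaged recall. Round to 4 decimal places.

0.6488

Per-class recall (TP/(TP+FN)):
  en: TP=868, FN=58+69+60+62+51=300 → 868/1168 = 0.74315
  fr: TP=1129, FN=18+13+18+22+35=106 → 1129/1235 = 0.91417
  de: TP=334, FN=127+91+122+124+110=574 → 334/908 = 0.36784
  es: TP=950, FN=69+46+65+41+43=264 → 950/1214 = 0.78254
  it: TP=708, FN=141+142+136+124+155=698 → 708/1406 = 0.50356
  pt: TP=864, FN=107+121+126+130+137=621 → 864/1485 = 0.58182
Macro-recall = mean = (0.74315 + 0.91417 + 0.36784 + 0.78254 + 0.50356 + 0.58182) / 6 = 0.6488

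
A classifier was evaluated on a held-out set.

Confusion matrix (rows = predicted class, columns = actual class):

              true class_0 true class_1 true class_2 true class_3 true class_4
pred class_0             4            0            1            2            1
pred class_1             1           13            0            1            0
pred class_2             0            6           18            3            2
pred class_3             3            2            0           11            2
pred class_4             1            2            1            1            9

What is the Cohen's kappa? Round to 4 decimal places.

Observed agreement pₒ = trace/N = 55/84 = 0.65476
Expected agreement pₑ = Σ (rowᵢ·colᵢ)/N² = (9·8 + 23·15 + 20·29 + 18·18 + 14·14)/84² = 0.21499
κ = (pₒ − pₑ)/(1 − pₑ) = (0.65476 − 0.21499)/(1 − 0.21499) = 0.5602

0.5602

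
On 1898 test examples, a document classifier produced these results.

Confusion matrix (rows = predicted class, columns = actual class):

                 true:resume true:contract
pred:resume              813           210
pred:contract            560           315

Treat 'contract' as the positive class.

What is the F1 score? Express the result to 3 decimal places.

0.450

Precision = TP/(TP+FP) = 315/875 = 0.3600
Recall = TP/(TP+FN) = 315/525 = 0.6000
F1 = 2·TP/(2·TP+FP+FN) = 630/1400 = 0.450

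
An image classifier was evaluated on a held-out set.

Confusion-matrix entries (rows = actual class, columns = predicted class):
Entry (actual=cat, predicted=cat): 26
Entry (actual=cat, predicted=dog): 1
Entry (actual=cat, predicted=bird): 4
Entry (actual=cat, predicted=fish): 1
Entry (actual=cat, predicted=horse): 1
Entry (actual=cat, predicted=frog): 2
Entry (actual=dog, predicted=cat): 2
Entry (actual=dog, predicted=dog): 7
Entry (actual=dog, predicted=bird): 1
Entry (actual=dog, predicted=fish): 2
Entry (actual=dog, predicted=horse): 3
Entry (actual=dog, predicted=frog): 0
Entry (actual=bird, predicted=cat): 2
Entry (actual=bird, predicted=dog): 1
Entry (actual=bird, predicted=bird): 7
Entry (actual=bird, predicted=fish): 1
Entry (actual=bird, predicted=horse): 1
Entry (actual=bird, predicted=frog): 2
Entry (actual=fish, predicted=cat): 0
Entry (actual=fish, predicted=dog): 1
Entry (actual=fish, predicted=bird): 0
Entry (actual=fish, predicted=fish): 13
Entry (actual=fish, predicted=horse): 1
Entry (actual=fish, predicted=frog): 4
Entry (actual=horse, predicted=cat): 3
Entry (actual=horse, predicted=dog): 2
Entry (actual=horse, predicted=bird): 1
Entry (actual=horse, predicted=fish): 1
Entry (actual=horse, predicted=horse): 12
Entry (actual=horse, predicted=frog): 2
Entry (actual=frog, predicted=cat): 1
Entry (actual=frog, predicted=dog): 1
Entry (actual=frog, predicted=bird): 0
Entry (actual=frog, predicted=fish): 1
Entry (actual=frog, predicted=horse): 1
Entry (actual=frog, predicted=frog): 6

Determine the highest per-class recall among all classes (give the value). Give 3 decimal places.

0.743

Per-class recall (TP/(TP+FN)):
  cat: TP=26, FN=1+4+1+1+2=9 → 26/35 = 0.7429
  dog: TP=7, FN=2+1+2+3+0=8 → 7/15 = 0.4667
  bird: TP=7, FN=2+1+1+1+2=7 → 7/14 = 0.5000
  fish: TP=13, FN=0+1+0+1+4=6 → 13/19 = 0.6842
  horse: TP=12, FN=3+2+1+1+2=9 → 12/21 = 0.5714
  frog: TP=6, FN=1+1+0+1+1=4 → 6/10 = 0.6000
Highest is class 'cat' with recall = 0.743.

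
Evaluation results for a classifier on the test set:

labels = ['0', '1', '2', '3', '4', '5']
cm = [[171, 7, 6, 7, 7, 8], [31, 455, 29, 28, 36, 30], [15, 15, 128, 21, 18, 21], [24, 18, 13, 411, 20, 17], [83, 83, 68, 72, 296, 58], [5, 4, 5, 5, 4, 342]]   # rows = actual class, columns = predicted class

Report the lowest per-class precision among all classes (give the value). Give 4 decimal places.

Per-class precision (TP/(TP+FP)):
  0: TP=171, FP=31+15+24+83+5=158 → 171/329 = 0.51976
  1: TP=455, FP=7+15+18+83+4=127 → 455/582 = 0.78179
  2: TP=128, FP=6+29+13+68+5=121 → 128/249 = 0.51406
  3: TP=411, FP=7+28+21+72+5=133 → 411/544 = 0.75551
  4: TP=296, FP=7+36+18+20+4=85 → 296/381 = 0.77690
  5: TP=342, FP=8+30+21+17+58=134 → 342/476 = 0.71849
Lowest is class '2' with precision = 0.5141.

0.5141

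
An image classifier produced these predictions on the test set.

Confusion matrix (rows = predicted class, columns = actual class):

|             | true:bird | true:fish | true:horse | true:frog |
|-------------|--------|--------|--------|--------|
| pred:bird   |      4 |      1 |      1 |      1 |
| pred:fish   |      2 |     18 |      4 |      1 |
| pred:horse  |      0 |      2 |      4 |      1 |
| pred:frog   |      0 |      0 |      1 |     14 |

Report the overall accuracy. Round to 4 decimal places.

Accuracy = trace / total = (4+18+4+14=40) / 54 = 40/54 = 0.7407

0.7407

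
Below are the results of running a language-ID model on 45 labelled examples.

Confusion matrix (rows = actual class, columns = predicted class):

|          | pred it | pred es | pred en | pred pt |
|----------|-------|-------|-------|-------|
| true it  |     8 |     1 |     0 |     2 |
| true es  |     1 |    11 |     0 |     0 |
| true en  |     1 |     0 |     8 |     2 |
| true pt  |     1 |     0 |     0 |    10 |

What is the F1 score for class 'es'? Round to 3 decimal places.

Take TP from the diagonal, FP from the rest of the 'es' prediction marginal, FN from the rest of the 'es' actual marginal.
F1 score = 2·TP/(2·TP+FP+FN).
es: TP=11, FP=1+0+0=1, FN=1+0+0=1 → 22/24 = 0.9167

0.917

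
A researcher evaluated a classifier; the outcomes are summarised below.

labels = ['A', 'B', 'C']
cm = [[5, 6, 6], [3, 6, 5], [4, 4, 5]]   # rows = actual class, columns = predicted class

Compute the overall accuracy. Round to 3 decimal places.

0.364

Accuracy = trace / total = (5+6+5=16) / 44 = 16/44 = 0.364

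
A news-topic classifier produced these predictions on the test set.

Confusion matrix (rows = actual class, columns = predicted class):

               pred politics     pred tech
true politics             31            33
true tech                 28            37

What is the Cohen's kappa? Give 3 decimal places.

0.054

Observed agreement pₒ = trace/N = 68/129 = 0.5271
Expected agreement pₑ = Σ (rowᵢ·colᵢ)/N² = (64·59 + 65·70)/129² = 0.5003
κ = (pₒ − pₑ)/(1 − pₑ) = (0.5271 − 0.5003)/(1 − 0.5003) = 0.054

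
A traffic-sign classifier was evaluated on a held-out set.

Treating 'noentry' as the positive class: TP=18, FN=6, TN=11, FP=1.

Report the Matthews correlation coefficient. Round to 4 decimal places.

0.6295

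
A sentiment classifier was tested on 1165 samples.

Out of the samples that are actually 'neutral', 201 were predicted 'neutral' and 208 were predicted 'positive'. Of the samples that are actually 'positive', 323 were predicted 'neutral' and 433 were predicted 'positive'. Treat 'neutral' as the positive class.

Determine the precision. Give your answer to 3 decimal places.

0.384

Precision = TP/(TP+FP) = 201/(201+323) = 201/524 = 0.384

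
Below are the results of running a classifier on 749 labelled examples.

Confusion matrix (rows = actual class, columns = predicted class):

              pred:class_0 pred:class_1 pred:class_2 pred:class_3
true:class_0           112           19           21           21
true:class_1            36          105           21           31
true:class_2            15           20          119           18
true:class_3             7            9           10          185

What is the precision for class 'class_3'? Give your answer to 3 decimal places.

Take TP from the diagonal, FP from the rest of the 'class_3' prediction marginal, FN from the rest of the 'class_3' actual marginal.
precision = TP/(TP+FP).
class_3: TP=185, FP=21+31+18=70 → 185/255 = 0.7255

0.725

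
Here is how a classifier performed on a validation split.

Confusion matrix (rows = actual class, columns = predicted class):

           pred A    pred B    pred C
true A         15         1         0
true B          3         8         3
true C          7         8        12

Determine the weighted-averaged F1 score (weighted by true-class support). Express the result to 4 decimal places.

Per-class F1 score (2·TP/(2·TP+FP+FN)):
  A: TP=15, FP=3+7=10, FN=1+0=1 → 30/41 = 0.73171
  B: TP=8, FP=1+8=9, FN=3+3=6 → 16/31 = 0.51613
  C: TP=12, FP=0+3=3, FN=7+8=15 → 24/42 = 0.57143
Weighted-F1 score = Σ (supportᵢ/N)·F1 scoreᵢ with N=57: (16/57)·0.73171 + (14/57)·0.51613 + (27/57)·0.57143 = 0.6028

0.6028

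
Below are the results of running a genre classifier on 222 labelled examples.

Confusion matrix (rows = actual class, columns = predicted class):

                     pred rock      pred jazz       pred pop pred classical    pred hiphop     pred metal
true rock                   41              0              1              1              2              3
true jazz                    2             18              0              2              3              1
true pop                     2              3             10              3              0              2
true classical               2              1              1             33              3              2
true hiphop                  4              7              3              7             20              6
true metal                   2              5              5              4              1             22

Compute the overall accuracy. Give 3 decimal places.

0.649

Accuracy = trace / total = (41+18+10+33+20+22=144) / 222 = 144/222 = 0.649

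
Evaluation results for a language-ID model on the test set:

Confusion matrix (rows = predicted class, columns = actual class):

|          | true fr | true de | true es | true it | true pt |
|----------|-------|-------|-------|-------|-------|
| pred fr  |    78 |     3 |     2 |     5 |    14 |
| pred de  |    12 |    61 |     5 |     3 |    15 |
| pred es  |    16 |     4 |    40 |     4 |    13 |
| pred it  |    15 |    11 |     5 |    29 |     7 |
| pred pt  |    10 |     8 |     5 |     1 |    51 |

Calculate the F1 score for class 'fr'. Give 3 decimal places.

0.670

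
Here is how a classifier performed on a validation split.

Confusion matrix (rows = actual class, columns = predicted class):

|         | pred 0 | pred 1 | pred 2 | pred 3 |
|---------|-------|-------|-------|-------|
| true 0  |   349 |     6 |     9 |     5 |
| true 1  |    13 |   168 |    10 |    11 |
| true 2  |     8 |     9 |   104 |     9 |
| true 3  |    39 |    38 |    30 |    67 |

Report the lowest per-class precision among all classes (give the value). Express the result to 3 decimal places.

0.680

Per-class precision (TP/(TP+FP)):
  0: TP=349, FP=13+8+39=60 → 349/409 = 0.8533
  1: TP=168, FP=6+9+38=53 → 168/221 = 0.7602
  2: TP=104, FP=9+10+30=49 → 104/153 = 0.6797
  3: TP=67, FP=5+11+9=25 → 67/92 = 0.7283
Lowest is class '2' with precision = 0.680.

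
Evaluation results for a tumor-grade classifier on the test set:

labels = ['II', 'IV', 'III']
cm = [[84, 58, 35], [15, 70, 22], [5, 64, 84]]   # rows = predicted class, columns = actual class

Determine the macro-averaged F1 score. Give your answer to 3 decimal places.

Per-class F1 score (2·TP/(2·TP+FP+FN)):
  II: TP=84, FP=58+35=93, FN=15+5=20 → 168/281 = 0.5979
  IV: TP=70, FP=15+22=37, FN=58+64=122 → 140/299 = 0.4682
  III: TP=84, FP=5+64=69, FN=35+22=57 → 168/294 = 0.5714
Macro-F1 score = mean = (0.5979 + 0.4682 + 0.5714) / 3 = 0.546

0.546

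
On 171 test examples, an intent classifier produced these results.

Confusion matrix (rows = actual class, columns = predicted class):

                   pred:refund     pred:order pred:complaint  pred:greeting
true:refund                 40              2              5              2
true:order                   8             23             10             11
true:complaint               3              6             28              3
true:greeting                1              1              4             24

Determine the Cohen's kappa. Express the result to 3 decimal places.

Observed agreement pₒ = trace/N = 115/171 = 0.6725
Expected agreement pₑ = Σ (rowᵢ·colᵢ)/N² = (49·52 + 52·32 + 40·47 + 30·40)/171² = 0.2494
κ = (pₒ − pₑ)/(1 − pₑ) = (0.6725 − 0.2494)/(1 − 0.2494) = 0.564

0.564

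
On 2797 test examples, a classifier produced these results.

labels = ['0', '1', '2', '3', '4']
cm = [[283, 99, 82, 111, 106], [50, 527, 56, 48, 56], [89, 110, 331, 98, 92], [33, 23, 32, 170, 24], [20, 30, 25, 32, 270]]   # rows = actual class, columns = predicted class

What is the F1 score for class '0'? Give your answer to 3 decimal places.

Take TP from the diagonal, FP from the rest of the '0' prediction marginal, FN from the rest of the '0' actual marginal.
F1 score = 2·TP/(2·TP+FP+FN).
0: TP=283, FP=50+89+33+20=192, FN=99+82+111+106=398 → 566/1156 = 0.4896

0.490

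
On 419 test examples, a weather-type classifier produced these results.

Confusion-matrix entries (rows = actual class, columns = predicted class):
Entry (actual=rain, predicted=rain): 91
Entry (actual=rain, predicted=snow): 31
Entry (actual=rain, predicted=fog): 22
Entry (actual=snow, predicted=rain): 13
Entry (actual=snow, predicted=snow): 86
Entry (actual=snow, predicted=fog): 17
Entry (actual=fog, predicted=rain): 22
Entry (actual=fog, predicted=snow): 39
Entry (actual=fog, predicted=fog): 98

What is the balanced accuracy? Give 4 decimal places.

0.6632

Balanced accuracy = mean of per-class recall.
  rain: recall = 91/144 = 0.63194
  snow: recall = 86/116 = 0.74138
  fog: recall = 98/159 = 0.61635
Mean = (0.63194 + 0.74138 + 0.61635) / 3 = 0.6632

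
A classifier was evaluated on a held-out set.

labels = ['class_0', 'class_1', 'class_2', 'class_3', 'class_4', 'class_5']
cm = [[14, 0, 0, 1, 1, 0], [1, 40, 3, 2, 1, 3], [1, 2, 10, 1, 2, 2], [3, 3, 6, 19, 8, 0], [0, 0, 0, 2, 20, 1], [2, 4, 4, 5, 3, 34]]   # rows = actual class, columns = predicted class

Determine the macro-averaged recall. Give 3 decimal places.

0.707

Per-class recall (TP/(TP+FN)):
  class_0: TP=14, FN=0+0+1+1+0=2 → 14/16 = 0.8750
  class_1: TP=40, FN=1+3+2+1+3=10 → 40/50 = 0.8000
  class_2: TP=10, FN=1+2+1+2+2=8 → 10/18 = 0.5556
  class_3: TP=19, FN=3+3+6+8+0=20 → 19/39 = 0.4872
  class_4: TP=20, FN=0+0+0+2+1=3 → 20/23 = 0.8696
  class_5: TP=34, FN=2+4+4+5+3=18 → 34/52 = 0.6538
Macro-recall = mean = (0.8750 + 0.8000 + 0.5556 + 0.4872 + 0.8696 + 0.6538) / 6 = 0.707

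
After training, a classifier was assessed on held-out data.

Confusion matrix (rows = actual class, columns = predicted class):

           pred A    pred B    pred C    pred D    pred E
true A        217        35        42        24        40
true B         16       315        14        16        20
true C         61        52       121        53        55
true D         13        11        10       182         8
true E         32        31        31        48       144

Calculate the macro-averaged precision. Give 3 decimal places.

0.601

Per-class precision (TP/(TP+FP)):
  A: TP=217, FP=16+61+13+32=122 → 217/339 = 0.6401
  B: TP=315, FP=35+52+11+31=129 → 315/444 = 0.7095
  C: TP=121, FP=42+14+10+31=97 → 121/218 = 0.5550
  D: TP=182, FP=24+16+53+48=141 → 182/323 = 0.5635
  E: TP=144, FP=40+20+55+8=123 → 144/267 = 0.5393
Macro-precision = mean = (0.6401 + 0.7095 + 0.5550 + 0.5635 + 0.5393) / 5 = 0.601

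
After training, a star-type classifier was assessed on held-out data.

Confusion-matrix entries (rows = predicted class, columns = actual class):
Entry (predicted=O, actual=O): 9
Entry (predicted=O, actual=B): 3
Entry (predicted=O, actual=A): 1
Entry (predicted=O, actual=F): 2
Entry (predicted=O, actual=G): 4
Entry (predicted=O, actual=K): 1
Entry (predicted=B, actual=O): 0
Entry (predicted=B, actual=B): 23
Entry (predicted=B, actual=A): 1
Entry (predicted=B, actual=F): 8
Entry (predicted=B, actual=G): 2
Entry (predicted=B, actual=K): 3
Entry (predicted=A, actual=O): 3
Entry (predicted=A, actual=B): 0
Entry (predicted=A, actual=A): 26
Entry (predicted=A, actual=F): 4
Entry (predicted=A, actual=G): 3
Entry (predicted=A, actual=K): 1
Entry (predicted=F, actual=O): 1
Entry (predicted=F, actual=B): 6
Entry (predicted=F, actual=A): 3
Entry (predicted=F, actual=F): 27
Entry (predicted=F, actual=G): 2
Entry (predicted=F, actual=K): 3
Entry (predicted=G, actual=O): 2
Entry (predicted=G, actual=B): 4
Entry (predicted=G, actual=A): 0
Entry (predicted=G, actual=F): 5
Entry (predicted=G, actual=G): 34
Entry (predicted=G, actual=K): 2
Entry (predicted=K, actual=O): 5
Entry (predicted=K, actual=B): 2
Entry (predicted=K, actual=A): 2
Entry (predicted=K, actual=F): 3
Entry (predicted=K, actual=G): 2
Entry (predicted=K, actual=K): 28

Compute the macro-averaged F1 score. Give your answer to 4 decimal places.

Per-class F1 score (2·TP/(2·TP+FP+FN)):
  O: TP=9, FP=3+1+2+4+1=11, FN=0+3+1+2+5=11 → 18/40 = 0.45000
  B: TP=23, FP=0+1+8+2+3=14, FN=3+0+6+4+2=15 → 46/75 = 0.61333
  A: TP=26, FP=3+0+4+3+1=11, FN=1+1+3+0+2=7 → 52/70 = 0.74286
  F: TP=27, FP=1+6+3+2+3=15, FN=2+8+4+5+3=22 → 54/91 = 0.59341
  G: TP=34, FP=2+4+0+5+2=13, FN=4+2+3+2+2=13 → 68/94 = 0.72340
  K: TP=28, FP=5+2+2+3+2=14, FN=1+3+1+3+2=10 → 56/80 = 0.70000
Macro-F1 score = mean = (0.45000 + 0.61333 + 0.74286 + 0.59341 + 0.72340 + 0.70000) / 6 = 0.6372

0.6372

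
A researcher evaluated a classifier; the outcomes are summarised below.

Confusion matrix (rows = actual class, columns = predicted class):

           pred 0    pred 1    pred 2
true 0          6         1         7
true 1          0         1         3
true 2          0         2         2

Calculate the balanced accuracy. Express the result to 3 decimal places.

Balanced accuracy = mean of per-class recall.
  0: recall = 6/14 = 0.4286
  1: recall = 1/4 = 0.2500
  2: recall = 2/4 = 0.5000
Mean = (0.4286 + 0.2500 + 0.5000) / 3 = 0.393

0.393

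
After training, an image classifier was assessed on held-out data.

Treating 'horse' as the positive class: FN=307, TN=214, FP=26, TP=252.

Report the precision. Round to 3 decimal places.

Precision = TP/(TP+FP) = 252/(252+26) = 252/278 = 0.906

0.906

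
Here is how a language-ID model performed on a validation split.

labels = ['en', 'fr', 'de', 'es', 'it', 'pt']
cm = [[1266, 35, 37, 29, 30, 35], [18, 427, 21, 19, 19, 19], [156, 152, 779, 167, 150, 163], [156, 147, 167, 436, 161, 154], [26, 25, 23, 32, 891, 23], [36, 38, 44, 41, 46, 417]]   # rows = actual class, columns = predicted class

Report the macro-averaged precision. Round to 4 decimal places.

0.6354

Per-class precision (TP/(TP+FP)):
  en: TP=1266, FP=18+156+156+26+36=392 → 1266/1658 = 0.76357
  fr: TP=427, FP=35+152+147+25+38=397 → 427/824 = 0.51820
  de: TP=779, FP=37+21+167+23+44=292 → 779/1071 = 0.72736
  es: TP=436, FP=29+19+167+32+41=288 → 436/724 = 0.60221
  it: TP=891, FP=30+19+150+161+46=406 → 891/1297 = 0.68697
  pt: TP=417, FP=35+19+163+154+23=394 → 417/811 = 0.51418
Macro-precision = mean = (0.76357 + 0.51820 + 0.72736 + 0.60221 + 0.68697 + 0.51418) / 6 = 0.6354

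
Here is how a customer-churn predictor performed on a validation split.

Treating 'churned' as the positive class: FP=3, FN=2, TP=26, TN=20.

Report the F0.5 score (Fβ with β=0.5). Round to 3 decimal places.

Fβ = (1+β²)·TP / ((1+β²)·TP + β²·FN + FP), with β²=1/4
= 1.25·26 / (1.25·26 + 0.25·2 + 3) = 0.903

0.903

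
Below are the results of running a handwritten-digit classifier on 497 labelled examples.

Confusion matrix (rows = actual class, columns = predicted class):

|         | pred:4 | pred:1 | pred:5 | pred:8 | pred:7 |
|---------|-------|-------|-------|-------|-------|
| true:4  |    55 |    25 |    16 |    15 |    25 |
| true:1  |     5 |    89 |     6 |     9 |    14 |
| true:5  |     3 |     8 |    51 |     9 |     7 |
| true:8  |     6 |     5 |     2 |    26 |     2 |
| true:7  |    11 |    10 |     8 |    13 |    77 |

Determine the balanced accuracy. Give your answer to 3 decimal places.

0.613

Balanced accuracy = mean of per-class recall.
  4: recall = 55/136 = 0.4044
  1: recall = 89/123 = 0.7236
  5: recall = 51/78 = 0.6538
  8: recall = 26/41 = 0.6341
  7: recall = 77/119 = 0.6471
Mean = (0.4044 + 0.7236 + 0.6538 + 0.6341 + 0.6471) / 5 = 0.613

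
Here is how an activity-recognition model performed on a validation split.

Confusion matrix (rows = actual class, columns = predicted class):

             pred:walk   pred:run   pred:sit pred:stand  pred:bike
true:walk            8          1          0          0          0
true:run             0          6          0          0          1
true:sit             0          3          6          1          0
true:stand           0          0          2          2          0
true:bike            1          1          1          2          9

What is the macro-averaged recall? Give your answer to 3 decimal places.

0.698

Per-class recall (TP/(TP+FN)):
  walk: TP=8, FN=1+0+0+0=1 → 8/9 = 0.8889
  run: TP=6, FN=0+0+0+1=1 → 6/7 = 0.8571
  sit: TP=6, FN=0+3+1+0=4 → 6/10 = 0.6000
  stand: TP=2, FN=0+0+2+0=2 → 2/4 = 0.5000
  bike: TP=9, FN=1+1+1+2=5 → 9/14 = 0.6429
Macro-recall = mean = (0.8889 + 0.8571 + 0.6000 + 0.5000 + 0.6429) / 5 = 0.698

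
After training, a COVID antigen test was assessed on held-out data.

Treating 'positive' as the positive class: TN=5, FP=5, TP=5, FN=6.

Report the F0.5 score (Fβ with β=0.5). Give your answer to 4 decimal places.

0.4902

Fβ = (1+β²)·TP / ((1+β²)·TP + β²·FN + FP), with β²=1/4
= 1.25·5 / (1.25·5 + 0.25·6 + 5) = 0.4902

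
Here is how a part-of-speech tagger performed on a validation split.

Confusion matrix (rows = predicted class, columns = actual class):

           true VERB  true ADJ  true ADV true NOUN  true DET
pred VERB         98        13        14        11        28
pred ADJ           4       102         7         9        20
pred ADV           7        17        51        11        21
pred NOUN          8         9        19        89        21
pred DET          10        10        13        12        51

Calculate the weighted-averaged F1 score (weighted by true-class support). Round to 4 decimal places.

Per-class F1 score (2·TP/(2·TP+FP+FN)):
  VERB: TP=98, FP=13+14+11+28=66, FN=4+7+8+10=29 → 196/291 = 0.67354
  ADJ: TP=102, FP=4+7+9+20=40, FN=13+17+9+10=49 → 204/293 = 0.69625
  ADV: TP=51, FP=7+17+11+21=56, FN=14+7+19+13=53 → 102/211 = 0.48341
  NOUN: TP=89, FP=8+9+19+21=57, FN=11+9+11+12=43 → 178/278 = 0.64029
  DET: TP=51, FP=10+10+13+12=45, FN=28+20+21+21=90 → 102/237 = 0.43038
Weighted-F1 score = Σ (supportᵢ/N)·F1 scoreᵢ with N=655: (127/655)·0.67354 + (151/655)·0.69625 + (104/655)·0.48341 + (132/655)·0.64029 + (141/655)·0.43038 = 0.5895

0.5895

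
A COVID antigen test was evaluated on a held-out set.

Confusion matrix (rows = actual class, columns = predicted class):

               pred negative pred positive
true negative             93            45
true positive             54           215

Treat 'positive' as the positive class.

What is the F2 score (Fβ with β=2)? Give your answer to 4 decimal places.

Fβ = (1+β²)·TP / ((1+β²)·TP + β²·FN + FP), with β²=4
= 5·215 / (5·215 + 4·54 + 45) = 0.8046

0.8046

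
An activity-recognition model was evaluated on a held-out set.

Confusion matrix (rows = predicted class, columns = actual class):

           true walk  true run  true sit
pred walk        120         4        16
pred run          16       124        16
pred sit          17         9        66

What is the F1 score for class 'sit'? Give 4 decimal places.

0.6947

F1 score = 2·TP/(2·TP+FP+FN).
sit: TP=66, FP=17+9=26, FN=16+16=32 → 132/190 = 0.69474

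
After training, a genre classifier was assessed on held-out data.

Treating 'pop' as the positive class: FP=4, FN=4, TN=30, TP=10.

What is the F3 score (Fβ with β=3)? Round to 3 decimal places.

0.714

Fβ = (1+β²)·TP / ((1+β²)·TP + β²·FN + FP), with β²=9
= 10·10 / (10·10 + 9·4 + 4) = 0.714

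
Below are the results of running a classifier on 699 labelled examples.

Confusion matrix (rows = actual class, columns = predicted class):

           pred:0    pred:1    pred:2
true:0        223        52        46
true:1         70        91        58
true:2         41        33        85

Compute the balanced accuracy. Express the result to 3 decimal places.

Balanced accuracy = mean of per-class recall.
  0: recall = 223/321 = 0.6947
  1: recall = 91/219 = 0.4155
  2: recall = 85/159 = 0.5346
Mean = (0.6947 + 0.4155 + 0.5346) / 3 = 0.548

0.548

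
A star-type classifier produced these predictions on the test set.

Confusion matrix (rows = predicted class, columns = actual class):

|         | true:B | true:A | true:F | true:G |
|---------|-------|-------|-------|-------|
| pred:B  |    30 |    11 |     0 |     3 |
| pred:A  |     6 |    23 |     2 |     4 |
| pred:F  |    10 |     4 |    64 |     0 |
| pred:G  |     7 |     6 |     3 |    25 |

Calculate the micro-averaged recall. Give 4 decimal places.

Micro-averaging pools counts across classes: ΣTP=142, ΣFP=56, ΣFN=56.
Micro-recall = TP/(TP+FN) on pooled counts = 0.7172 (equals overall accuracy in single-label multiclass).

0.7172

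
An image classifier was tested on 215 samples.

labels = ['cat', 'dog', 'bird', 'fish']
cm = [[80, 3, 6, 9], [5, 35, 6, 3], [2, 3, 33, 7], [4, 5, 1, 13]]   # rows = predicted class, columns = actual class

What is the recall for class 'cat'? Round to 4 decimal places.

0.8791

recall = TP/(TP+FN).
cat: TP=80, FN=5+2+4=11 → 80/91 = 0.87912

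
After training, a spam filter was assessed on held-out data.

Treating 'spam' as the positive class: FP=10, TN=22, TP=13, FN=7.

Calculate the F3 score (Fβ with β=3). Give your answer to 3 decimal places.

Fβ = (1+β²)·TP / ((1+β²)·TP + β²·FN + FP), with β²=9
= 10·13 / (10·13 + 9·7 + 10) = 0.640

0.640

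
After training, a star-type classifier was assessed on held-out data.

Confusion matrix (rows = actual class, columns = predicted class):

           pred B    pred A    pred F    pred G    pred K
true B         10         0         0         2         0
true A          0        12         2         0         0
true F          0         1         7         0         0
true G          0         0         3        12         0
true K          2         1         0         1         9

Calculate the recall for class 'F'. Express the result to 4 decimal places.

0.8750

Take TP from the diagonal, FP from the rest of the 'F' prediction marginal, FN from the rest of the 'F' actual marginal.
recall = TP/(TP+FN).
F: TP=7, FN=0+1+0+0=1 → 7/8 = 0.87500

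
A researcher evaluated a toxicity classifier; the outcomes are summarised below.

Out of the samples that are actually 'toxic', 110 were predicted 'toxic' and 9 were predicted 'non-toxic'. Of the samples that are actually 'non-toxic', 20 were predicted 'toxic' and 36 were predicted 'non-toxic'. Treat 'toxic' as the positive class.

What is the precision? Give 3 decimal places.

0.846

Precision = TP/(TP+FP) = 110/(110+20) = 110/130 = 0.846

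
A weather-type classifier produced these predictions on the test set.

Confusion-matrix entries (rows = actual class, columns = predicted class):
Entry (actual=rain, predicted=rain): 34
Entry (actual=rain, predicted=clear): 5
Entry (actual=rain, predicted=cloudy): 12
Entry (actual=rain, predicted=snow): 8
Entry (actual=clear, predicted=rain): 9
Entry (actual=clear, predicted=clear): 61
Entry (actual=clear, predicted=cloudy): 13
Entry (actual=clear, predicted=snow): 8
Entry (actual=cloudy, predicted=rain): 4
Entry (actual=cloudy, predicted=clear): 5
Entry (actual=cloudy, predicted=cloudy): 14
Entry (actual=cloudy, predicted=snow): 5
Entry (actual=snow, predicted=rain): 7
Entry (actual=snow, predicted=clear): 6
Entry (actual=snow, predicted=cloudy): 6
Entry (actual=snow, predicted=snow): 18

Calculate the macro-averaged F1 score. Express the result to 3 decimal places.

Per-class F1 score (2·TP/(2·TP+FP+FN)):
  rain: TP=34, FP=9+4+7=20, FN=5+12+8=25 → 68/113 = 0.6018
  clear: TP=61, FP=5+5+6=16, FN=9+13+8=30 → 122/168 = 0.7262
  cloudy: TP=14, FP=12+13+6=31, FN=4+5+5=14 → 28/73 = 0.3836
  snow: TP=18, FP=8+8+5=21, FN=7+6+6=19 → 36/76 = 0.4737
Macro-F1 score = mean = (0.6018 + 0.7262 + 0.3836 + 0.4737) / 4 = 0.546

0.546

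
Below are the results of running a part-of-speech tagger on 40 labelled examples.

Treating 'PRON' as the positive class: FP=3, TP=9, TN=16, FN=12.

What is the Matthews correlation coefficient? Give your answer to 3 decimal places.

MCC = (TP·TN − FP·FN) / √((TP+FP)(TP+FN)(TN+FP)(TN+FN))
Numerator = 9·16 − 3·12 = 108
Denominator = √(12·21·19·28) = √134064 = 366.1475
MCC = 108 / 366.1475 = 0.295

0.295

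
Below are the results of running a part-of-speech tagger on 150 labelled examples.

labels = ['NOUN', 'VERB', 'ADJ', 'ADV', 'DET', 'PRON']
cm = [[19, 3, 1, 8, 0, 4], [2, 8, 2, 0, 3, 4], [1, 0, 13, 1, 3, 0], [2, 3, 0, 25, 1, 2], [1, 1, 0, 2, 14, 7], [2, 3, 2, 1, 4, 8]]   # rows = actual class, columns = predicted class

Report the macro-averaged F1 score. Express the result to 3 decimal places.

Per-class F1 score (2·TP/(2·TP+FP+FN)):
  NOUN: TP=19, FP=2+1+2+1+2=8, FN=3+1+8+0+4=16 → 38/62 = 0.6129
  VERB: TP=8, FP=3+0+3+1+3=10, FN=2+2+0+3+4=11 → 16/37 = 0.4324
  ADJ: TP=13, FP=1+2+0+0+2=5, FN=1+0+1+3+0=5 → 26/36 = 0.7222
  ADV: TP=25, FP=8+0+1+2+1=12, FN=2+3+0+1+2=8 → 50/70 = 0.7143
  DET: TP=14, FP=0+3+3+1+4=11, FN=1+1+0+2+7=11 → 28/50 = 0.5600
  PRON: TP=8, FP=4+4+0+2+7=17, FN=2+3+2+1+4=12 → 16/45 = 0.3556
Macro-F1 score = mean = (0.6129 + 0.4324 + 0.7222 + 0.7143 + 0.5600 + 0.3556) / 6 = 0.566

0.566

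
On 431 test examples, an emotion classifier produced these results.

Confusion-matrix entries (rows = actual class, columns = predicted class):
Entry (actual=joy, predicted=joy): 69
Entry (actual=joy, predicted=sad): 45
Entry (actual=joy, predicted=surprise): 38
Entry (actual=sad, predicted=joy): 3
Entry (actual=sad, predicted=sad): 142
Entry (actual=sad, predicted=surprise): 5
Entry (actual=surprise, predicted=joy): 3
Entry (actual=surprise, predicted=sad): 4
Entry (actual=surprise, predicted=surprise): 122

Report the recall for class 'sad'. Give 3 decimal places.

Treat 'sad' as positive and all other classes as negative.
recall = TP/(TP+FN).
sad: TP=142, FN=3+5=8 → 142/150 = 0.9467

0.947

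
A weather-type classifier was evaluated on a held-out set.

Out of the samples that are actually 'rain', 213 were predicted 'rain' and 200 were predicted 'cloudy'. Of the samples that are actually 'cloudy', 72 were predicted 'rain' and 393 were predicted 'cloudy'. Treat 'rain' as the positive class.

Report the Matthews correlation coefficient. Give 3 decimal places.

0.385

MCC = (TP·TN − FP·FN) / √((TP+FP)(TP+FN)(TN+FP)(TN+FN))
Numerator = 213·393 − 72·200 = 69309
Denominator = √(285·413·465·593) = √32456565225 = 180157.0571
MCC = 69309 / 180157.0571 = 0.385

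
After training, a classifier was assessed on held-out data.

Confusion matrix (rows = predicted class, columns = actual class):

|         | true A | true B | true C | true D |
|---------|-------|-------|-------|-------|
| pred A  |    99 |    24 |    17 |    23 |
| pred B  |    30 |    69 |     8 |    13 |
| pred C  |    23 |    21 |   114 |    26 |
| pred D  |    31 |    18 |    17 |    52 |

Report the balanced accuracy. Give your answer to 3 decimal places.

Balanced accuracy = mean of per-class recall.
  A: recall = 99/183 = 0.5410
  B: recall = 69/132 = 0.5227
  C: recall = 114/156 = 0.7308
  D: recall = 52/114 = 0.4561
Mean = (0.5410 + 0.5227 + 0.7308 + 0.4561) / 4 = 0.563

0.563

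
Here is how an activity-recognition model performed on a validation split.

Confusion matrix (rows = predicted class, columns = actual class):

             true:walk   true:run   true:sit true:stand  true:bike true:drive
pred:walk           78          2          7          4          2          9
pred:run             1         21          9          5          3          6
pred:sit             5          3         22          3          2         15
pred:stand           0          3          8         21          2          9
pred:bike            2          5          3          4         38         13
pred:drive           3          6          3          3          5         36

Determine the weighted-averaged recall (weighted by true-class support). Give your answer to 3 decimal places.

0.598

Per-class recall (TP/(TP+FN)):
  walk: TP=78, FN=1+5+0+2+3=11 → 78/89 = 0.8764
  run: TP=21, FN=2+3+3+5+6=19 → 21/40 = 0.5250
  sit: TP=22, FN=7+9+8+3+3=30 → 22/52 = 0.4231
  stand: TP=21, FN=4+5+3+4+3=19 → 21/40 = 0.5250
  bike: TP=38, FN=2+3+2+2+5=14 → 38/52 = 0.7308
  drive: TP=36, FN=9+6+15+9+13=52 → 36/88 = 0.4091
Weighted-recall = Σ (supportᵢ/N)·recallᵢ with N=361: (89/361)·0.8764 + (40/361)·0.5250 + (52/361)·0.4231 + (40/361)·0.5250 + (52/361)·0.7308 + (88/361)·0.4091 = 0.598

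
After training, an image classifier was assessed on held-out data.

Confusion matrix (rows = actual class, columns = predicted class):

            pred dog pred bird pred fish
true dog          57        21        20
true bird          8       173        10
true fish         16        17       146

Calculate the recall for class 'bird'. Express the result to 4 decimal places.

Treat 'bird' as positive and all other classes as negative.
recall = TP/(TP+FN).
bird: TP=173, FN=8+10=18 → 173/191 = 0.90576

0.9058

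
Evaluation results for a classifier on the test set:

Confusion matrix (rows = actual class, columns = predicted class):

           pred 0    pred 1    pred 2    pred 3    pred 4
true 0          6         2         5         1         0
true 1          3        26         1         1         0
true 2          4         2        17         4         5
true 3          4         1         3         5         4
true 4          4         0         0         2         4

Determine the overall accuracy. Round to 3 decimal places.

Accuracy = trace / total = (6+26+17+5+4=58) / 104 = 58/104 = 0.558

0.558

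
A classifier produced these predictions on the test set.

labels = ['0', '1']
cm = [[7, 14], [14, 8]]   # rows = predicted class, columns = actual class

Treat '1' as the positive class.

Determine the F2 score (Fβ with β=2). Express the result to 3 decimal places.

Fβ = (1+β²)·TP / ((1+β²)·TP + β²·FN + FP), with β²=4
= 5·8 / (5·8 + 4·14 + 14) = 0.364

0.364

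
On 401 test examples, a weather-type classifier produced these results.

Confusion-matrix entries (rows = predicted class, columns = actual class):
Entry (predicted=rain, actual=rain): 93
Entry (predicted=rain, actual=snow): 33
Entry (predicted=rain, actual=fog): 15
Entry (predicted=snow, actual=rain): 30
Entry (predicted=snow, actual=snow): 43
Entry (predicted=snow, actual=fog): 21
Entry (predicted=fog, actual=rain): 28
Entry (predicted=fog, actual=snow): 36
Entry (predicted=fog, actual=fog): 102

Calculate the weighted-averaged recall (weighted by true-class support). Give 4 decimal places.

0.5935

Per-class recall (TP/(TP+FN)):
  rain: TP=93, FN=30+28=58 → 93/151 = 0.61589
  snow: TP=43, FN=33+36=69 → 43/112 = 0.38393
  fog: TP=102, FN=15+21=36 → 102/138 = 0.73913
Weighted-recall = Σ (supportᵢ/N)·recallᵢ with N=401: (151/401)·0.61589 + (112/401)·0.38393 + (138/401)·0.73913 = 0.5935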